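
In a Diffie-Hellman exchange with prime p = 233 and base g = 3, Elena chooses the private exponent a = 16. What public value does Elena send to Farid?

Public value = 3^16 mod 233.
3^1 ≡ 3 (mod 233)
3^2 = (3^1)^2 ≡ 3^2 = 9 ≡ 9 (mod 233)
3^4 = (3^2)^2 ≡ 9^2 = 81 ≡ 81 (mod 233)
3^8 = (3^4)^2 ≡ 81^2 = 6561 ≡ 37 (mod 233)
3^16 = (3^8)^2 ≡ 37^2 = 1369 ≡ 204 (mod 233)

204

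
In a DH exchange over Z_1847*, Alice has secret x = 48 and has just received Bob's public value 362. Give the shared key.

1634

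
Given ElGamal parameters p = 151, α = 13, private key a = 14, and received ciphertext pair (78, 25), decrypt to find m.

Shared mask s = c₁^a mod p = 78^14 mod 151.
78^1 ≡ 78 (mod 151)
78^2 = (78^1)^2 ≡ 78^2 = 6084 ≡ 44 (mod 151)
78^4 = (78^2)^2 ≡ 44^2 = 1936 ≡ 124 (mod 151)
78^8 = (78^4)^2 ≡ 124^2 = 15376 ≡ 125 (mod 151)
78^14 = 78^8 · 78^4 · 78^2 ≡ 125 · 124 · 44 ≡ 84 (mod 151).
So s = 84; s⁻¹ ≡ 9 (mod 151).
m = c₂ · s⁻¹ mod 151 = 25 · 9 mod 151 = 74.

74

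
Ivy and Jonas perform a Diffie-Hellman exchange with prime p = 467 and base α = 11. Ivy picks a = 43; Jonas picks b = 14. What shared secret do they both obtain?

266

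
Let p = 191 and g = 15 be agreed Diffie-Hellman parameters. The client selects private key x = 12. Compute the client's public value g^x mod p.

45

Public value = 15^12 mod 191.
15^1 ≡ 15 (mod 191)
15^2 = (15^1)^2 ≡ 15^2 = 225 ≡ 34 (mod 191)
15^4 = (15^2)^2 ≡ 34^2 = 1156 ≡ 10 (mod 191)
15^8 = (15^4)^2 ≡ 10^2 = 100 ≡ 100 (mod 191)
15^12 = 15^8 · 15^4 ≡ 100 · 10 ≡ 45 (mod 191).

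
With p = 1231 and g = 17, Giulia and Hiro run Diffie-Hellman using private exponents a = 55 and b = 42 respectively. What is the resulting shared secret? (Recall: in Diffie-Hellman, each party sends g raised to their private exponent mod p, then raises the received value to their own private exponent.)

302

Hiro sends B = g^b mod p = 17^42 mod 1231.
17^1 ≡ 17 (mod 1231)
17^2 = (17^1)^2 ≡ 17^2 = 289 ≡ 289 (mod 1231)
17^4 = (17^2)^2 ≡ 289^2 = 83521 ≡ 1044 (mod 1231)
17^8 = (17^4)^2 ≡ 1044^2 = 1089936 ≡ 501 (mod 1231)
17^16 = (17^8)^2 ≡ 501^2 = 251001 ≡ 1108 (mod 1231)
17^32 = (17^16)^2 ≡ 1108^2 = 1227664 ≡ 357 (mod 1231)
17^42 = 17^32 · 17^8 · 17^2 ≡ 357 · 501 · 289 ≡ 1214 (mod 1231).
So B = 1214. Giulia then computes K = B^a mod p = 1214^55 mod 1231.
1214^1 ≡ 1214 (mod 1231)
1214^2 = (1214^1)^2 ≡ 1214^2 = 1473796 ≡ 289 (mod 1231)
1214^4 = (1214^2)^2 ≡ 289^2 = 83521 ≡ 1044 (mod 1231)
1214^8 = (1214^4)^2 ≡ 1044^2 = 1089936 ≡ 501 (mod 1231)
1214^16 = (1214^8)^2 ≡ 501^2 = 251001 ≡ 1108 (mod 1231)
1214^32 = (1214^16)^2 ≡ 1108^2 = 1227664 ≡ 357 (mod 1231)
1214^55 = 1214^32 · 1214^16 · 1214^4 · 1214^2 · 1214^1 ≡ 357 · 1108 · 1044 · 289 · 1214 ≡ 302 (mod 1231).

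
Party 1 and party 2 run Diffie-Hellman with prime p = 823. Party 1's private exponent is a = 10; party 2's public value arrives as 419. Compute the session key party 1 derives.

Shared key K = 419^10 mod 823.
419^1 ≡ 419 (mod 823)
419^2 = (419^1)^2 ≡ 419^2 = 175561 ≡ 262 (mod 823)
419^4 = (419^2)^2 ≡ 262^2 = 68644 ≡ 335 (mod 823)
419^8 = (419^4)^2 ≡ 335^2 = 112225 ≡ 297 (mod 823)
419^10 = 419^8 · 419^2 ≡ 297 · 262 ≡ 452 (mod 823).

452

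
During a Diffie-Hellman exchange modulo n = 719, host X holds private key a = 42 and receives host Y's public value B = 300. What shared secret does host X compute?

103

Shared key K = 300^42 mod 719.
300^1 ≡ 300 (mod 719)
300^2 = (300^1)^2 ≡ 300^2 = 90000 ≡ 125 (mod 719)
300^4 = (300^2)^2 ≡ 125^2 = 15625 ≡ 526 (mod 719)
300^8 = (300^4)^2 ≡ 526^2 = 276676 ≡ 580 (mod 719)
300^16 = (300^8)^2 ≡ 580^2 = 336400 ≡ 627 (mod 719)
300^32 = (300^16)^2 ≡ 627^2 = 393129 ≡ 555 (mod 719)
300^42 = 300^32 · 300^8 · 300^2 ≡ 555 · 580 · 125 ≡ 103 (mod 719).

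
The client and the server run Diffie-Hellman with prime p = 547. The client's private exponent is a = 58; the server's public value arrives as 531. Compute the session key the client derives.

Shared key K = 531^58 mod 547.
531^1 ≡ 531 (mod 547)
531^2 = (531^1)^2 ≡ 531^2 = 281961 ≡ 256 (mod 547)
531^4 = (531^2)^2 ≡ 256^2 = 65536 ≡ 443 (mod 547)
531^8 = (531^4)^2 ≡ 443^2 = 196249 ≡ 423 (mod 547)
531^16 = (531^8)^2 ≡ 423^2 = 178929 ≡ 60 (mod 547)
531^32 = (531^16)^2 ≡ 60^2 = 3600 ≡ 318 (mod 547)
531^58 = 531^32 · 531^16 · 531^8 · 531^2 ≡ 318 · 60 · 423 · 256 ≡ 76 (mod 547).

76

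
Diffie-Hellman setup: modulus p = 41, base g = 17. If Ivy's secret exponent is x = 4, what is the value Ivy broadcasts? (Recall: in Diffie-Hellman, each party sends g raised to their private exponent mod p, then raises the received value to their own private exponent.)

Public value = 17^4 (mod 41).
17^1 ≡ 17 (mod 41)
17^2 = (17^1)^2 ≡ 17^2 = 289 ≡ 2 (mod 41)
17^4 = (17^2)^2 ≡ 2^2 = 4 ≡ 4 (mod 41)

4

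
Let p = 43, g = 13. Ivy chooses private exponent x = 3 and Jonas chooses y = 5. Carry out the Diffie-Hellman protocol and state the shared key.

Jonas sends B = g^y mod p = 13^5 mod 43.
13^1 ≡ 13 (mod 43)
13^2 = (13^1)^2 ≡ 13^2 = 169 ≡ 40 (mod 43)
13^4 = (13^2)^2 ≡ 40^2 = 1600 ≡ 9 (mod 43)
13^5 = 13^4 · 13^1 ≡ 9 · 13 ≡ 31 (mod 43).
So B = 31. Ivy then computes K = B^x mod p = 31^3 mod 43.
31^1 ≡ 31 (mod 43)
31^2 = (31^1)^2 ≡ 31^2 = 961 ≡ 15 (mod 43)
31^3 = 31^2 · 31^1 ≡ 15 · 31 ≡ 35 (mod 43).

35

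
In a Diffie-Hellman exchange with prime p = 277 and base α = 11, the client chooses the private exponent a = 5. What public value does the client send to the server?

114

Public value = 11^5 mod 277.
11^1 ≡ 11 (mod 277)
11^2 = (11^1)^2 ≡ 11^2 = 121 ≡ 121 (mod 277)
11^4 = (11^2)^2 ≡ 121^2 = 14641 ≡ 237 (mod 277)
11^5 = 11^4 · 11^1 ≡ 237 · 11 ≡ 114 (mod 277).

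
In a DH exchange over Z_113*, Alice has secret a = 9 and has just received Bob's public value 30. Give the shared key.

Shared key K = 30^9 mod 113.
30^1 ≡ 30 (mod 113)
30^2 = (30^1)^2 ≡ 30^2 = 900 ≡ 109 (mod 113)
30^4 = (30^2)^2 ≡ 109^2 = 11881 ≡ 16 (mod 113)
30^8 = (30^4)^2 ≡ 16^2 = 256 ≡ 30 (mod 113)
30^9 = 30^8 · 30^1 ≡ 30 · 30 ≡ 109 (mod 113).

109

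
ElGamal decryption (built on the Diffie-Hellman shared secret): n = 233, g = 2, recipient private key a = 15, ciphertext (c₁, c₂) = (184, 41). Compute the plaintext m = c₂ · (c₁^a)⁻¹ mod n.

22

Shared mask s = c₁^a mod n = 184^15 mod 233.
184^1 ≡ 184 (mod 233)
184^2 = (184^1)^2 ≡ 184^2 = 33856 ≡ 71 (mod 233)
184^4 = (184^2)^2 ≡ 71^2 = 5041 ≡ 148 (mod 233)
184^8 = (184^4)^2 ≡ 148^2 = 21904 ≡ 2 (mod 233)
184^15 = 184^8 · 184^4 · 184^2 · 184^1 ≡ 2 · 148 · 71 · 184 ≡ 76 (mod 233).
So s = 76; s⁻¹ ≡ 46 (mod 233).
m = c₂ · s⁻¹ mod 233 = 41 · 46 mod 233 = 22.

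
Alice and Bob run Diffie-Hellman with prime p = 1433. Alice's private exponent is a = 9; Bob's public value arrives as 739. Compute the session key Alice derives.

Shared key K = 739^9 mod 1433.
739^1 ≡ 739 (mod 1433)
739^2 = (739^1)^2 ≡ 739^2 = 546121 ≡ 148 (mod 1433)
739^4 = (739^2)^2 ≡ 148^2 = 21904 ≡ 409 (mod 1433)
739^8 = (739^4)^2 ≡ 409^2 = 167281 ≡ 1053 (mod 1433)
739^9 = 739^8 · 739^1 ≡ 1053 · 739 ≡ 48 (mod 1433).

48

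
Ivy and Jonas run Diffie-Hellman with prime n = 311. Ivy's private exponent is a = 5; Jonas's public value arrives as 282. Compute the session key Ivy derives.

234

Shared key K = 282^5 mod 311.
282^1 ≡ 282 (mod 311)
282^2 = (282^1)^2 ≡ 282^2 = 79524 ≡ 219 (mod 311)
282^4 = (282^2)^2 ≡ 219^2 = 47961 ≡ 67 (mod 311)
282^5 = 282^4 · 282^1 ≡ 67 · 282 ≡ 234 (mod 311).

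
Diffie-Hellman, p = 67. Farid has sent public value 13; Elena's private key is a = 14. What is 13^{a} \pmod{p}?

Shared key K = 13^14 mod 67.
13^1 ≡ 13 (mod 67)
13^2 = (13^1)^2 ≡ 13^2 = 169 ≡ 35 (mod 67)
13^4 = (13^2)^2 ≡ 35^2 = 1225 ≡ 19 (mod 67)
13^8 = (13^4)^2 ≡ 19^2 = 361 ≡ 26 (mod 67)
13^14 = 13^8 · 13^4 · 13^2 ≡ 26 · 19 · 35 ≡ 4 (mod 67).

4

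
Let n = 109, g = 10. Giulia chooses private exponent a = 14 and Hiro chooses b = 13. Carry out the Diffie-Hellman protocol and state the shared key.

31

Giulia sends A = g^a mod n = 10^14 mod 109.
10^1 ≡ 10 (mod 109)
10^2 = (10^1)^2 ≡ 10^2 = 100 ≡ 100 (mod 109)
10^4 = (10^2)^2 ≡ 100^2 = 10000 ≡ 81 (mod 109)
10^8 = (10^4)^2 ≡ 81^2 = 6561 ≡ 21 (mod 109)
10^14 = 10^8 · 10^4 · 10^2 ≡ 21 · 81 · 100 ≡ 60 (mod 109).
So A = 60. Hiro then computes K = A^b mod n = 60^13 mod 109.
60^1 ≡ 60 (mod 109)
60^2 = (60^1)^2 ≡ 60^2 = 3600 ≡ 3 (mod 109)
60^4 = (60^2)^2 ≡ 3^2 = 9 ≡ 9 (mod 109)
60^8 = (60^4)^2 ≡ 9^2 = 81 ≡ 81 (mod 109)
60^13 = 60^8 · 60^4 · 60^1 ≡ 81 · 9 · 60 ≡ 31 (mod 109).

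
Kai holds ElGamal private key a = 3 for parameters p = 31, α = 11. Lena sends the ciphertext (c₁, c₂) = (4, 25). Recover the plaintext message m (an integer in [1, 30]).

28

Shared mask s = c₁^a mod p = 4^3 mod 31.
4^1 ≡ 4 (mod 31)
4^2 = (4^1)^2 ≡ 4^2 = 16 ≡ 16 (mod 31)
4^3 = 4^2 · 4^1 ≡ 16 · 4 ≡ 2 (mod 31).
So s = 2; s⁻¹ ≡ 16 (mod 31).
m = c₂ · s⁻¹ mod 31 = 25 · 16 mod 31 = 28.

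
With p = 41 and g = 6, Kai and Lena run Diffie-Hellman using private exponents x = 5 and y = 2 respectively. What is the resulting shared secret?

Lena sends B = g^y mod p = 6^2 mod 41.
6^1 ≡ 6 (mod 41)
6^2 = (6^1)^2 ≡ 6^2 = 36 ≡ 36 (mod 41)
So B = 36. Kai then computes K = B^x mod p = 36^5 mod 41.
36^1 ≡ 36 (mod 41)
36^2 = (36^1)^2 ≡ 36^2 = 1296 ≡ 25 (mod 41)
36^4 = (36^2)^2 ≡ 25^2 = 625 ≡ 10 (mod 41)
36^5 = 36^4 · 36^1 ≡ 10 · 36 ≡ 32 (mod 41).

32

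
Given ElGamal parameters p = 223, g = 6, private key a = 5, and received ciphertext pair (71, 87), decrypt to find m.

Shared mask s = c₁^a mod p = 71^5 mod 223.
71^1 ≡ 71 (mod 223)
71^2 = (71^1)^2 ≡ 71^2 = 5041 ≡ 135 (mod 223)
71^4 = (71^2)^2 ≡ 135^2 = 18225 ≡ 162 (mod 223)
71^5 = 71^4 · 71^1 ≡ 162 · 71 ≡ 129 (mod 223).
So s = 129; s⁻¹ ≡ 102 (mod 223).
m = c₂ · s⁻¹ mod 223 = 87 · 102 mod 223 = 177.

177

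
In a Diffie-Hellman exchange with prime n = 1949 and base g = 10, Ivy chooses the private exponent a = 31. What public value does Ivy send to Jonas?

316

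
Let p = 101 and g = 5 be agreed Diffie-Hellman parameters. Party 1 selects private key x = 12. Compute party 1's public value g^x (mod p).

92

Public value = 5^12 (mod 101).
5^1 ≡ 5 (mod 101)
5^2 = (5^1)^2 ≡ 5^2 = 25 ≡ 25 (mod 101)
5^4 = (5^2)^2 ≡ 25^2 = 625 ≡ 19 (mod 101)
5^8 = (5^4)^2 ≡ 19^2 = 361 ≡ 58 (mod 101)
5^12 = 5^8 · 5^4 ≡ 58 · 19 ≡ 92 (mod 101).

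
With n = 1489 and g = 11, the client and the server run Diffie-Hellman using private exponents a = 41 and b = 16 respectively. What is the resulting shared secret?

The server sends B = g^b mod n = 11^16 mod 1489.
11^1 ≡ 11 (mod 1489)
11^2 = (11^1)^2 ≡ 11^2 = 121 ≡ 121 (mod 1489)
11^4 = (11^2)^2 ≡ 121^2 = 14641 ≡ 1240 (mod 1489)
11^8 = (11^4)^2 ≡ 1240^2 = 1537600 ≡ 952 (mod 1489)
11^16 = (11^8)^2 ≡ 952^2 = 906304 ≡ 992 (mod 1489)
So B = 992. The client then computes K = B^a mod n = 992^41 mod 1489.
992^1 ≡ 992 (mod 1489)
992^2 = (992^1)^2 ≡ 992^2 = 984064 ≡ 1324 (mod 1489)
992^4 = (992^2)^2 ≡ 1324^2 = 1752976 ≡ 423 (mod 1489)
992^8 = (992^4)^2 ≡ 423^2 = 178929 ≡ 249 (mod 1489)
992^16 = (992^8)^2 ≡ 249^2 = 62001 ≡ 952 (mod 1489)
992^32 = (992^16)^2 ≡ 952^2 = 906304 ≡ 992 (mod 1489)
992^41 = 992^32 · 992^8 · 992^1 ≡ 992 · 249 · 992 ≡ 607 (mod 1489).

607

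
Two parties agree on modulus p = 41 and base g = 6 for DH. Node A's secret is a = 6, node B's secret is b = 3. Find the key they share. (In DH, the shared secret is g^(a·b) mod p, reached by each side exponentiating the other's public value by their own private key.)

33

Node A sends A = g^a mod p = 6^6 mod 41.
6^1 ≡ 6 (mod 41)
6^2 = (6^1)^2 ≡ 6^2 = 36 ≡ 36 (mod 41)
6^4 = (6^2)^2 ≡ 36^2 = 1296 ≡ 25 (mod 41)
6^6 = 6^4 · 6^2 ≡ 25 · 36 ≡ 39 (mod 41).
So A = 39. Node B then computes K = A^b mod p = 39^3 mod 41.
39^1 ≡ 39 (mod 41)
39^2 = (39^1)^2 ≡ 39^2 = 1521 ≡ 4 (mod 41)
39^3 = 39^2 · 39^1 ≡ 4 · 39 ≡ 33 (mod 41).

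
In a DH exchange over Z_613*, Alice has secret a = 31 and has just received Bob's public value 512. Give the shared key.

Shared key K = 512^31 mod 613.
512^1 ≡ 512 (mod 613)
512^2 = (512^1)^2 ≡ 512^2 = 262144 ≡ 393 (mod 613)
512^4 = (512^2)^2 ≡ 393^2 = 154449 ≡ 586 (mod 613)
512^8 = (512^4)^2 ≡ 586^2 = 343396 ≡ 116 (mod 613)
512^16 = (512^8)^2 ≡ 116^2 = 13456 ≡ 583 (mod 613)
512^31 = 512^16 · 512^8 · 512^4 · 512^2 · 512^1 ≡ 583 · 116 · 586 · 393 · 512 ≡ 246 (mod 613).

246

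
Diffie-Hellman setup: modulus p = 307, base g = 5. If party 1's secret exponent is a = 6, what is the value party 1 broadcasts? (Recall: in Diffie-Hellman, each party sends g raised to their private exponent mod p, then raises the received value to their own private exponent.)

Public value = 5^6 (mod 307).
5^1 ≡ 5 (mod 307)
5^2 = (5^1)^2 ≡ 5^2 = 25 ≡ 25 (mod 307)
5^4 = (5^2)^2 ≡ 25^2 = 625 ≡ 11 (mod 307)
5^6 = 5^4 · 5^2 ≡ 11 · 25 ≡ 275 (mod 307).

275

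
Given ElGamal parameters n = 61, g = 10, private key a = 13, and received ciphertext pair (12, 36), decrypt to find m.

60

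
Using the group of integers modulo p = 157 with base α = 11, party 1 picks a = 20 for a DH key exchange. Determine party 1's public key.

47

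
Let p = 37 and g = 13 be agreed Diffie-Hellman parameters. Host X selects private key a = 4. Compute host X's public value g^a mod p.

34

Public value = 13^4 mod 37.
13^1 ≡ 13 (mod 37)
13^2 = (13^1)^2 ≡ 13^2 = 169 ≡ 21 (mod 37)
13^4 = (13^2)^2 ≡ 21^2 = 441 ≡ 34 (mod 37)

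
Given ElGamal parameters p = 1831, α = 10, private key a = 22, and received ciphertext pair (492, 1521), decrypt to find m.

1320

Shared mask s = c₁^a mod p = 492^22 mod 1831.
492^1 ≡ 492 (mod 1831)
492^2 = (492^1)^2 ≡ 492^2 = 242064 ≡ 372 (mod 1831)
492^4 = (492^2)^2 ≡ 372^2 = 138384 ≡ 1059 (mod 1831)
492^8 = (492^4)^2 ≡ 1059^2 = 1121481 ≡ 909 (mod 1831)
492^16 = (492^8)^2 ≡ 909^2 = 826281 ≡ 500 (mod 1831)
492^22 = 492^16 · 492^4 · 492^2 ≡ 500 · 1059 · 372 ≡ 513 (mod 1831).
So s = 513; s⁻¹ ≡ 232 (mod 1831).
m = c₂ · s⁻¹ mod 1831 = 1521 · 232 mod 1831 = 1320.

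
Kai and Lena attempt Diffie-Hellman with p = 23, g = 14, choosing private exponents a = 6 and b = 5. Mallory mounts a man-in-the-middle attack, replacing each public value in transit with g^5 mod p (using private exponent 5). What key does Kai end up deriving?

Kai receives Mallory's public value M = 14^5 mod 23 instead of the honest one.
14^1 ≡ 14 (mod 23)
14^2 = (14^1)^2 ≡ 14^2 = 196 ≡ 12 (mod 23)
14^4 = (14^2)^2 ≡ 12^2 = 144 ≡ 6 (mod 23)
14^5 = 14^4 · 14^1 ≡ 6 · 14 ≡ 15 (mod 23).
So M = 15. Kai computes K = M^6 mod 23.
15^1 ≡ 15 (mod 23)
15^2 = (15^1)^2 ≡ 15^2 = 225 ≡ 18 (mod 23)
15^4 = (15^2)^2 ≡ 18^2 = 324 ≡ 2 (mod 23)
15^6 = 15^4 · 15^2 ≡ 2 · 18 ≡ 13 (mod 23).

13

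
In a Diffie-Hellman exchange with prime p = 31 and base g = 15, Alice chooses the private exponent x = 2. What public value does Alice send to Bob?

Public value = 15^2 (mod 31).
15^1 ≡ 15 (mod 31)
15^2 = (15^1)^2 ≡ 15^2 = 225 ≡ 8 (mod 31)

8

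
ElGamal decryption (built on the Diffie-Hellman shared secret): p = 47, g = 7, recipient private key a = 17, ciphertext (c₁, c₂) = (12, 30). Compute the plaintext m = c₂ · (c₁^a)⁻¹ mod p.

11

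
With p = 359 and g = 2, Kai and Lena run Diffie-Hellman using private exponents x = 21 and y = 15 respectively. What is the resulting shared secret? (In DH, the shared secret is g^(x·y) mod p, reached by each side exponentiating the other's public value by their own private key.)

Lena sends B = g^y mod p = 2^15 mod 359.
2^1 ≡ 2 (mod 359)
2^2 = (2^1)^2 ≡ 2^2 = 4 ≡ 4 (mod 359)
2^4 = (2^2)^2 ≡ 4^2 = 16 ≡ 16 (mod 359)
2^8 = (2^4)^2 ≡ 16^2 = 256 ≡ 256 (mod 359)
2^15 = 2^8 · 2^4 · 2^2 · 2^1 ≡ 256 · 16 · 4 · 2 ≡ 99 (mod 359).
So B = 99. Kai then computes K = B^x mod p = 99^21 mod 359.
99^1 ≡ 99 (mod 359)
99^2 = (99^1)^2 ≡ 99^2 = 9801 ≡ 108 (mod 359)
99^4 = (99^2)^2 ≡ 108^2 = 11664 ≡ 176 (mod 359)
99^8 = (99^4)^2 ≡ 176^2 = 30976 ≡ 102 (mod 359)
99^16 = (99^8)^2 ≡ 102^2 = 10404 ≡ 352 (mod 359)
99^21 = 99^16 · 99^4 · 99^1 ≡ 352 · 176 · 99 ≡ 92 (mod 359).

92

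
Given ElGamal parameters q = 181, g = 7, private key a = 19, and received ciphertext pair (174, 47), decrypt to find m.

Shared mask s = c₁^a mod q = 174^19 mod 181.
174^1 ≡ 174 (mod 181)
174^2 = (174^1)^2 ≡ 174^2 = 30276 ≡ 49 (mod 181)
174^4 = (174^2)^2 ≡ 49^2 = 2401 ≡ 48 (mod 181)
174^8 = (174^4)^2 ≡ 48^2 = 2304 ≡ 132 (mod 181)
174^16 = (174^8)^2 ≡ 132^2 = 17424 ≡ 48 (mod 181)
174^19 = 174^16 · 174^2 · 174^1 ≡ 48 · 49 · 174 ≡ 7 (mod 181).
So s = 7; s⁻¹ ≡ 26 (mod 181).
m = c₂ · s⁻¹ mod 181 = 47 · 26 mod 181 = 136.

136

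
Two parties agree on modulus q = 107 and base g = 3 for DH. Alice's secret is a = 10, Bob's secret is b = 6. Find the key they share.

Alice sends A = g^a mod q = 3^10 mod 107.
3^1 ≡ 3 (mod 107)
3^2 = (3^1)^2 ≡ 3^2 = 9 ≡ 9 (mod 107)
3^4 = (3^2)^2 ≡ 9^2 = 81 ≡ 81 (mod 107)
3^8 = (3^4)^2 ≡ 81^2 = 6561 ≡ 34 (mod 107)
3^10 = 3^8 · 3^2 ≡ 34 · 9 ≡ 92 (mod 107).
So A = 92. Bob then computes K = A^b mod q = 92^6 mod 107.
92^1 ≡ 92 (mod 107)
92^2 = (92^1)^2 ≡ 92^2 = 8464 ≡ 11 (mod 107)
92^4 = (92^2)^2 ≡ 11^2 = 121 ≡ 14 (mod 107)
92^6 = 92^4 · 92^2 ≡ 14 · 11 ≡ 47 (mod 107).

47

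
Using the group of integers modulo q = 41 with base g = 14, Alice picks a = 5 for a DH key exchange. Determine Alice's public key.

Public value = 14^5 (mod 41).
14^1 ≡ 14 (mod 41)
14^2 = (14^1)^2 ≡ 14^2 = 196 ≡ 32 (mod 41)
14^4 = (14^2)^2 ≡ 32^2 = 1024 ≡ 40 (mod 41)
14^5 = 14^4 · 14^1 ≡ 40 · 14 ≡ 27 (mod 41).

27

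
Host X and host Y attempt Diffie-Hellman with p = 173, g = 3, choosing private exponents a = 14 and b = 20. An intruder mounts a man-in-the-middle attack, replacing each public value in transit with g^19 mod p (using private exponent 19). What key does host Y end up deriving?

Host Y receives an intruder's public value M = 3^19 mod 173 instead of the honest one.
3^1 ≡ 3 (mod 173)
3^2 = (3^1)^2 ≡ 3^2 = 9 ≡ 9 (mod 173)
3^4 = (3^2)^2 ≡ 9^2 = 81 ≡ 81 (mod 173)
3^8 = (3^4)^2 ≡ 81^2 = 6561 ≡ 160 (mod 173)
3^16 = (3^8)^2 ≡ 160^2 = 25600 ≡ 169 (mod 173)
3^19 = 3^16 · 3^2 · 3^1 ≡ 169 · 9 · 3 ≡ 65 (mod 173).
So M = 65. Host Y computes K = M^20 mod 173.
65^1 ≡ 65 (mod 173)
65^2 = (65^1)^2 ≡ 65^2 = 4225 ≡ 73 (mod 173)
65^4 = (65^2)^2 ≡ 73^2 = 5329 ≡ 139 (mod 173)
65^8 = (65^4)^2 ≡ 139^2 = 19321 ≡ 118 (mod 173)
65^16 = (65^8)^2 ≡ 118^2 = 13924 ≡ 84 (mod 173)
65^20 = 65^16 · 65^4 ≡ 84 · 139 ≡ 85 (mod 173).

85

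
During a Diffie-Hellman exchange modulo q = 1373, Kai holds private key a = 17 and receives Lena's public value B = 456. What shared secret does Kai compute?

Shared key K = 456^17 mod 1373.
456^1 ≡ 456 (mod 1373)
456^2 = (456^1)^2 ≡ 456^2 = 207936 ≡ 613 (mod 1373)
456^4 = (456^2)^2 ≡ 613^2 = 375769 ≡ 940 (mod 1373)
456^8 = (456^4)^2 ≡ 940^2 = 883600 ≡ 761 (mod 1373)
456^16 = (456^8)^2 ≡ 761^2 = 579121 ≡ 1088 (mod 1373)
456^17 = 456^16 · 456^1 ≡ 1088 · 456 ≡ 475 (mod 1373).

475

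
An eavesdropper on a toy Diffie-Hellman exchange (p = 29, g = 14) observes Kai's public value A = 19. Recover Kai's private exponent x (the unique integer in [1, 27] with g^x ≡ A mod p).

Try successive powers of 14 modulo 29:
14^1 ≡ 14
14^2 ≡ 22
14^3 ≡ 18
14^4 ≡ 20
14^5 ≡ 19
Found: x = 5.

5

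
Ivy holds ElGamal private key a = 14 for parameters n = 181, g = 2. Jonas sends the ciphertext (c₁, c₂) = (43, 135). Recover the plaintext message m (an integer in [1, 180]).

81

Shared mask s = c₁^a mod n = 43^14 mod 181.
43^1 ≡ 43 (mod 181)
43^2 = (43^1)^2 ≡ 43^2 = 1849 ≡ 39 (mod 181)
43^4 = (43^2)^2 ≡ 39^2 = 1521 ≡ 73 (mod 181)
43^8 = (43^4)^2 ≡ 73^2 = 5329 ≡ 80 (mod 181)
43^14 = 43^8 · 43^4 · 43^2 ≡ 80 · 73 · 39 ≡ 62 (mod 181).
So s = 62; s⁻¹ ≡ 73 (mod 181).
m = c₂ · s⁻¹ mod 181 = 135 · 73 mod 181 = 81.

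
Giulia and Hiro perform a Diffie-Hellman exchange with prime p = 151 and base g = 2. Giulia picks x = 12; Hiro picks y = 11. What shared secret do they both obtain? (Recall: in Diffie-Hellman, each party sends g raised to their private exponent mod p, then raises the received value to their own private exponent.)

Giulia sends A = g^x mod p = 2^12 mod 151.
2^1 ≡ 2 (mod 151)
2^2 = (2^1)^2 ≡ 2^2 = 4 ≡ 4 (mod 151)
2^4 = (2^2)^2 ≡ 4^2 = 16 ≡ 16 (mod 151)
2^8 = (2^4)^2 ≡ 16^2 = 256 ≡ 105 (mod 151)
2^12 = 2^8 · 2^4 ≡ 105 · 16 ≡ 19 (mod 151).
So A = 19. Hiro then computes K = A^y mod p = 19^11 mod 151.
19^1 ≡ 19 (mod 151)
19^2 = (19^1)^2 ≡ 19^2 = 361 ≡ 59 (mod 151)
19^4 = (19^2)^2 ≡ 59^2 = 3481 ≡ 8 (mod 151)
19^8 = (19^4)^2 ≡ 8^2 = 64 ≡ 64 (mod 151)
19^11 = 19^8 · 19^2 · 19^1 ≡ 64 · 59 · 19 ≡ 19 (mod 151).

19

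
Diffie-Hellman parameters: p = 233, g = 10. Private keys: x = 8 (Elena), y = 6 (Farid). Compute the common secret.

37

Farid sends B = g^y mod p = 10^6 mod 233.
10^1 ≡ 10 (mod 233)
10^2 = (10^1)^2 ≡ 10^2 = 100 ≡ 100 (mod 233)
10^4 = (10^2)^2 ≡ 100^2 = 10000 ≡ 214 (mod 233)
10^6 = 10^4 · 10^2 ≡ 214 · 100 ≡ 197 (mod 233).
So B = 197. Elena then computes K = B^x mod p = 197^8 mod 233.
197^1 ≡ 197 (mod 233)
197^2 = (197^1)^2 ≡ 197^2 = 38809 ≡ 131 (mod 233)
197^4 = (197^2)^2 ≡ 131^2 = 17161 ≡ 152 (mod 233)
197^8 = (197^4)^2 ≡ 152^2 = 23104 ≡ 37 (mod 233)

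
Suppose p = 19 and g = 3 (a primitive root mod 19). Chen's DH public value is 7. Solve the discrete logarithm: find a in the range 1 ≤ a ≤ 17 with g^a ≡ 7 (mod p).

Try successive powers of 3 modulo 19:
3^1 ≡ 3
3^2 ≡ 9
3^3 ≡ 8
3^4 ≡ 5
3^5 ≡ 15
3^6 ≡ 7
Found: a = 6.

6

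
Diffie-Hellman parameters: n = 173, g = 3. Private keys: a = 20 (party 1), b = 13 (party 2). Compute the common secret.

164

Party 2 sends B = g^b mod n = 3^13 mod 173.
3^1 ≡ 3 (mod 173)
3^2 = (3^1)^2 ≡ 3^2 = 9 ≡ 9 (mod 173)
3^4 = (3^2)^2 ≡ 9^2 = 81 ≡ 81 (mod 173)
3^8 = (3^4)^2 ≡ 81^2 = 6561 ≡ 160 (mod 173)
3^13 = 3^8 · 3^4 · 3^1 ≡ 160 · 81 · 3 ≡ 128 (mod 173).
So B = 128. Party 1 then computes K = B^a mod n = 128^20 mod 173.
128^1 ≡ 128 (mod 173)
128^2 = (128^1)^2 ≡ 128^2 = 16384 ≡ 122 (mod 173)
128^4 = (128^2)^2 ≡ 122^2 = 14884 ≡ 6 (mod 173)
128^8 = (128^4)^2 ≡ 6^2 = 36 ≡ 36 (mod 173)
128^16 = (128^8)^2 ≡ 36^2 = 1296 ≡ 85 (mod 173)
128^20 = 128^16 · 128^4 ≡ 85 · 6 ≡ 164 (mod 173).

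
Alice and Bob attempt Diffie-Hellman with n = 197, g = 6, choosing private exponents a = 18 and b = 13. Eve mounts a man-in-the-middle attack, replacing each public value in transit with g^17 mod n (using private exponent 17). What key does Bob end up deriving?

Bob receives Eve's public value M = 6^17 mod 197 instead of the honest one.
6^1 ≡ 6 (mod 197)
6^2 = (6^1)^2 ≡ 6^2 = 36 ≡ 36 (mod 197)
6^4 = (6^2)^2 ≡ 36^2 = 1296 ≡ 114 (mod 197)
6^8 = (6^4)^2 ≡ 114^2 = 12996 ≡ 191 (mod 197)
6^16 = (6^8)^2 ≡ 191^2 = 36481 ≡ 36 (mod 197)
6^17 = 6^16 · 6^1 ≡ 36 · 6 ≡ 19 (mod 197).
So M = 19. Bob computes K = M^13 mod 197.
19^1 ≡ 19 (mod 197)
19^2 = (19^1)^2 ≡ 19^2 = 361 ≡ 164 (mod 197)
19^4 = (19^2)^2 ≡ 164^2 = 26896 ≡ 104 (mod 197)
19^8 = (19^4)^2 ≡ 104^2 = 10816 ≡ 178 (mod 197)
19^13 = 19^8 · 19^4 · 19^1 ≡ 178 · 104 · 19 ≡ 83 (mod 197).

83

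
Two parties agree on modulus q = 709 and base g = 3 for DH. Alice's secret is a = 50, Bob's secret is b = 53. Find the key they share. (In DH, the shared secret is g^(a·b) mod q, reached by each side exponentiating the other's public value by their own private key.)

461

Alice sends A = g^a mod q = 3^50 mod 709.
3^1 ≡ 3 (mod 709)
3^2 = (3^1)^2 ≡ 3^2 = 9 ≡ 9 (mod 709)
3^4 = (3^2)^2 ≡ 9^2 = 81 ≡ 81 (mod 709)
3^8 = (3^4)^2 ≡ 81^2 = 6561 ≡ 180 (mod 709)
3^16 = (3^8)^2 ≡ 180^2 = 32400 ≡ 495 (mod 709)
3^32 = (3^16)^2 ≡ 495^2 = 245025 ≡ 420 (mod 709)
3^50 = 3^32 · 3^16 · 3^2 ≡ 420 · 495 · 9 ≡ 49 (mod 709).
So A = 49. Bob then computes K = A^b mod q = 49^53 mod 709.
49^1 ≡ 49 (mod 709)
49^2 = (49^1)^2 ≡ 49^2 = 2401 ≡ 274 (mod 709)
49^4 = (49^2)^2 ≡ 274^2 = 75076 ≡ 631 (mod 709)
49^8 = (49^4)^2 ≡ 631^2 = 398161 ≡ 412 (mod 709)
49^16 = (49^8)^2 ≡ 412^2 = 169744 ≡ 293 (mod 709)
49^32 = (49^16)^2 ≡ 293^2 = 85849 ≡ 60 (mod 709)
49^53 = 49^32 · 49^16 · 49^4 · 49^1 ≡ 60 · 293 · 631 · 49 ≡ 461 (mod 709).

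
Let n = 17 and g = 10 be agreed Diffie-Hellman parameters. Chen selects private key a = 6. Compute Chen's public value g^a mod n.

9

Public value = 10^6 mod 17.
10^1 ≡ 10 (mod 17)
10^2 = (10^1)^2 ≡ 10^2 = 100 ≡ 15 (mod 17)
10^4 = (10^2)^2 ≡ 15^2 = 225 ≡ 4 (mod 17)
10^6 = 10^4 · 10^2 ≡ 4 · 15 ≡ 9 (mod 17).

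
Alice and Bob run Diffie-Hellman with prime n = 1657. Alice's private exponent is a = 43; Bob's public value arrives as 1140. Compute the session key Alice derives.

26

Shared key K = 1140^43 mod 1657.
1140^1 ≡ 1140 (mod 1657)
1140^2 = (1140^1)^2 ≡ 1140^2 = 1299600 ≡ 512 (mod 1657)
1140^4 = (1140^2)^2 ≡ 512^2 = 262144 ≡ 338 (mod 1657)
1140^8 = (1140^4)^2 ≡ 338^2 = 114244 ≡ 1568 (mod 1657)
1140^16 = (1140^8)^2 ≡ 1568^2 = 2458624 ≡ 1293 (mod 1657)
1140^32 = (1140^16)^2 ≡ 1293^2 = 1671849 ≡ 1593 (mod 1657)
1140^43 = 1140^32 · 1140^8 · 1140^2 · 1140^1 ≡ 1593 · 1568 · 512 · 1140 ≡ 26 (mod 1657).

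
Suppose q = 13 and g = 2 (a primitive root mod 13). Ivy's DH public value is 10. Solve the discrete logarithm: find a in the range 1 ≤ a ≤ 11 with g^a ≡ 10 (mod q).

Try successive powers of 2 modulo 13:
2^1 ≡ 2
2^2 ≡ 4
2^3 ≡ 8
2^4 ≡ 3
2^5 ≡ 6
2^6 ≡ 12
2^7 ≡ 11
2^8 ≡ 9
2^9 ≡ 5
2^10 ≡ 10
Found: a = 10.

10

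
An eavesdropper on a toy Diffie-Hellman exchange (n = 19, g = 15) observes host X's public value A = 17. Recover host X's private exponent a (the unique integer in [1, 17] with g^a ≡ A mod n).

14

Try successive powers of 15 modulo 19:
15^1 ≡ 15
15^2 ≡ 16
15^3 ≡ 12
15^4 ≡ 9
15^5 ≡ 2
15^6 ≡ 11
15^7 ≡ 13
15^8 ≡ 5
15^9 ≡ 18
15^10 ≡ 4
15^11 ≡ 3
15^12 ≡ 7
15^13 ≡ 10
15^14 ≡ 17
Found: a = 14.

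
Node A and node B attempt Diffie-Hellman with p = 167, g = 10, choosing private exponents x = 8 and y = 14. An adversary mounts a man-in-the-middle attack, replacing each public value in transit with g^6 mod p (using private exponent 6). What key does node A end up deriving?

72

Node A receives an adversary's public value M = 10^6 mod 167 instead of the honest one.
10^1 ≡ 10 (mod 167)
10^2 = (10^1)^2 ≡ 10^2 = 100 ≡ 100 (mod 167)
10^4 = (10^2)^2 ≡ 100^2 = 10000 ≡ 147 (mod 167)
10^6 = 10^4 · 10^2 ≡ 147 · 100 ≡ 4 (mod 167).
So M = 4. Node A computes K = M^8 mod 167.
4^1 ≡ 4 (mod 167)
4^2 = (4^1)^2 ≡ 4^2 = 16 ≡ 16 (mod 167)
4^4 = (4^2)^2 ≡ 16^2 = 256 ≡ 89 (mod 167)
4^8 = (4^4)^2 ≡ 89^2 = 7921 ≡ 72 (mod 167)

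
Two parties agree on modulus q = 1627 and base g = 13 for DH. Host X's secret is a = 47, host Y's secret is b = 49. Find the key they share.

159

Host X sends A = g^a mod q = 13^47 mod 1627.
13^1 ≡ 13 (mod 1627)
13^2 = (13^1)^2 ≡ 13^2 = 169 ≡ 169 (mod 1627)
13^4 = (13^2)^2 ≡ 169^2 = 28561 ≡ 902 (mod 1627)
13^8 = (13^4)^2 ≡ 902^2 = 813604 ≡ 104 (mod 1627)
13^16 = (13^8)^2 ≡ 104^2 = 10816 ≡ 1054 (mod 1627)
13^32 = (13^16)^2 ≡ 1054^2 = 1110916 ≡ 1302 (mod 1627)
13^47 = 13^32 · 13^8 · 13^4 · 13^2 · 13^1 ≡ 1302 · 104 · 902 · 169 · 13 ≡ 1309 (mod 1627).
So A = 1309. Host Y then computes K = A^b mod q = 1309^49 mod 1627.
1309^1 ≡ 1309 (mod 1627)
1309^2 = (1309^1)^2 ≡ 1309^2 = 1713481 ≡ 250 (mod 1627)
1309^4 = (1309^2)^2 ≡ 250^2 = 62500 ≡ 674 (mod 1627)
1309^8 = (1309^4)^2 ≡ 674^2 = 454276 ≡ 343 (mod 1627)
1309^16 = (1309^8)^2 ≡ 343^2 = 117649 ≡ 505 (mod 1627)
1309^32 = (1309^16)^2 ≡ 505^2 = 255025 ≡ 1213 (mod 1627)
1309^49 = 1309^32 · 1309^16 · 1309^1 ≡ 1213 · 505 · 1309 ≡ 159 (mod 1627).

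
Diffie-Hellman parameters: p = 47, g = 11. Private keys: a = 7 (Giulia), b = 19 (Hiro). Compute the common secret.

13

Giulia sends A = g^a mod p = 11^7 mod 47.
11^1 ≡ 11 (mod 47)
11^2 = (11^1)^2 ≡ 11^2 = 121 ≡ 27 (mod 47)
11^4 = (11^2)^2 ≡ 27^2 = 729 ≡ 24 (mod 47)
11^7 = 11^4 · 11^2 · 11^1 ≡ 24 · 27 · 11 ≡ 31 (mod 47).
So A = 31. Hiro then computes K = A^b mod p = 31^19 mod 47.
31^1 ≡ 31 (mod 47)
31^2 = (31^1)^2 ≡ 31^2 = 961 ≡ 21 (mod 47)
31^4 = (31^2)^2 ≡ 21^2 = 441 ≡ 18 (mod 47)
31^8 = (31^4)^2 ≡ 18^2 = 324 ≡ 42 (mod 47)
31^16 = (31^8)^2 ≡ 42^2 = 1764 ≡ 25 (mod 47)
31^19 = 31^16 · 31^2 · 31^1 ≡ 25 · 21 · 31 ≡ 13 (mod 47).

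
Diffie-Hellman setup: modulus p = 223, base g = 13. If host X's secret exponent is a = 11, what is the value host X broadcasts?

52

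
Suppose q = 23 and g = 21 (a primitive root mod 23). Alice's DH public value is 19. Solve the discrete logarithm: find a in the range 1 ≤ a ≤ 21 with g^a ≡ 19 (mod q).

13

Try successive powers of 21 modulo 23:
21^1 ≡ 21
21^2 ≡ 4
21^3 ≡ 15
21^4 ≡ 16
21^5 ≡ 14
21^6 ≡ 18
21^7 ≡ 10
21^8 ≡ 3
21^9 ≡ 17
21^10 ≡ 12
21^11 ≡ 22
21^12 ≡ 2
21^13 ≡ 19
Found: a = 13.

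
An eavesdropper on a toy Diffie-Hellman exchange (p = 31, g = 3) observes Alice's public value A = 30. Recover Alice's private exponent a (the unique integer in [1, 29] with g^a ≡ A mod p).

15

Try successive powers of 3 modulo 31:
3^1 ≡ 3
3^2 ≡ 9
3^3 ≡ 27
3^4 ≡ 19
3^5 ≡ 26
3^6 ≡ 16
3^7 ≡ 17
3^8 ≡ 20
3^9 ≡ 29
3^10 ≡ 25
3^11 ≡ 13
3^12 ≡ 8
3^13 ≡ 24
3^14 ≡ 10
3^15 ≡ 30
Found: a = 15.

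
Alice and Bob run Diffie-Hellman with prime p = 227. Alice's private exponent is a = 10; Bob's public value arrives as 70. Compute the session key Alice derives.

74

Shared key K = 70^10 mod 227.
70^1 ≡ 70 (mod 227)
70^2 = (70^1)^2 ≡ 70^2 = 4900 ≡ 133 (mod 227)
70^4 = (70^2)^2 ≡ 133^2 = 17689 ≡ 210 (mod 227)
70^8 = (70^4)^2 ≡ 210^2 = 44100 ≡ 62 (mod 227)
70^10 = 70^8 · 70^2 ≡ 62 · 133 ≡ 74 (mod 227).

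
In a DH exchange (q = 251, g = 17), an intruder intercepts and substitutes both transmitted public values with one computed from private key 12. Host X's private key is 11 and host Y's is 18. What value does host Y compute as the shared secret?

Host Y receives an intruder's public value M = 17^12 mod 251 instead of the honest one.
17^1 ≡ 17 (mod 251)
17^2 = (17^1)^2 ≡ 17^2 = 289 ≡ 38 (mod 251)
17^4 = (17^2)^2 ≡ 38^2 = 1444 ≡ 189 (mod 251)
17^8 = (17^4)^2 ≡ 189^2 = 35721 ≡ 79 (mod 251)
17^12 = 17^8 · 17^4 ≡ 79 · 189 ≡ 122 (mod 251).
So M = 122. Host Y computes K = M^18 mod 251.
122^1 ≡ 122 (mod 251)
122^2 = (122^1)^2 ≡ 122^2 = 14884 ≡ 75 (mod 251)
122^4 = (122^2)^2 ≡ 75^2 = 5625 ≡ 103 (mod 251)
122^8 = (122^4)^2 ≡ 103^2 = 10609 ≡ 67 (mod 251)
122^16 = (122^8)^2 ≡ 67^2 = 4489 ≡ 222 (mod 251)
122^18 = 122^16 · 122^2 ≡ 222 · 75 ≡ 84 (mod 251).

84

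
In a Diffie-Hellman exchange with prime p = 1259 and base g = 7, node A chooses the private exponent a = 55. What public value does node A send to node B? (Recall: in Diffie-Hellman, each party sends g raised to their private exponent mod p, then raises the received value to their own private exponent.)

Public value = 7^{55} \pmod{1259}.
7^1 ≡ 7 (mod 1259)
7^2 = (7^1)^2 ≡ 7^2 = 49 ≡ 49 (mod 1259)
7^4 = (7^2)^2 ≡ 49^2 = 2401 ≡ 1142 (mod 1259)
7^8 = (7^4)^2 ≡ 1142^2 = 1304164 ≡ 1099 (mod 1259)
7^16 = (7^8)^2 ≡ 1099^2 = 1207801 ≡ 420 (mod 1259)
7^32 = (7^16)^2 ≡ 420^2 = 176400 ≡ 140 (mod 1259)
7^55 = 7^32 · 7^16 · 7^4 · 7^2 · 7^1 ≡ 140 · 420 · 1142 · 49 · 7 ≡ 612 (mod 1259).

612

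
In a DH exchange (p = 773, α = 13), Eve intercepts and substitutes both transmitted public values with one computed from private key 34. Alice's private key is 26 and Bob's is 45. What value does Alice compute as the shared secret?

Alice receives Eve's public value M = 13^34 mod 773 instead of the honest one.
13^1 ≡ 13 (mod 773)
13^2 = (13^1)^2 ≡ 13^2 = 169 ≡ 169 (mod 773)
13^4 = (13^2)^2 ≡ 169^2 = 28561 ≡ 733 (mod 773)
13^8 = (13^4)^2 ≡ 733^2 = 537289 ≡ 54 (mod 773)
13^16 = (13^8)^2 ≡ 54^2 = 2916 ≡ 597 (mod 773)
13^32 = (13^16)^2 ≡ 597^2 = 356409 ≡ 56 (mod 773)
13^34 = 13^32 · 13^2 ≡ 56 · 169 ≡ 188 (mod 773).
So M = 188. Alice computes K = M^26 mod 773.
188^1 ≡ 188 (mod 773)
188^2 = (188^1)^2 ≡ 188^2 = 35344 ≡ 559 (mod 773)
188^4 = (188^2)^2 ≡ 559^2 = 312481 ≡ 189 (mod 773)
188^8 = (188^4)^2 ≡ 189^2 = 35721 ≡ 163 (mod 773)
188^16 = (188^8)^2 ≡ 163^2 = 26569 ≡ 287 (mod 773)
188^26 = 188^16 · 188^8 · 188^2 ≡ 287 · 163 · 559 ≡ 762 (mod 773).

762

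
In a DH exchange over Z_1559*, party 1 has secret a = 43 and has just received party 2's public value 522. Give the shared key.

Shared key K = 522^43 mod 1559.
522^1 ≡ 522 (mod 1559)
522^2 = (522^1)^2 ≡ 522^2 = 272484 ≡ 1218 (mod 1559)
522^4 = (522^2)^2 ≡ 1218^2 = 1483524 ≡ 915 (mod 1559)
522^8 = (522^4)^2 ≡ 915^2 = 837225 ≡ 42 (mod 1559)
522^16 = (522^8)^2 ≡ 42^2 = 1764 ≡ 205 (mod 1559)
522^32 = (522^16)^2 ≡ 205^2 = 42025 ≡ 1491 (mod 1559)
522^43 = 522^32 · 522^8 · 522^2 · 522^1 ≡ 1491 · 42 · 1218 · 522 ≡ 961 (mod 1559).

961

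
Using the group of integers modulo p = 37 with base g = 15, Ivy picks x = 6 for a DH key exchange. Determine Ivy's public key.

27

Public value = 15^6 mod 37.
15^1 ≡ 15 (mod 37)
15^2 = (15^1)^2 ≡ 15^2 = 225 ≡ 3 (mod 37)
15^4 = (15^2)^2 ≡ 3^2 = 9 ≡ 9 (mod 37)
15^6 = 15^4 · 15^2 ≡ 9 · 3 ≡ 27 (mod 37).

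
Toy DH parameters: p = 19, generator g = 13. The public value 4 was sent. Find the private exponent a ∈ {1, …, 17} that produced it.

4

Try successive powers of 13 modulo 19:
13^1 ≡ 13
13^2 ≡ 17
13^3 ≡ 12
13^4 ≡ 4
Found: a = 4.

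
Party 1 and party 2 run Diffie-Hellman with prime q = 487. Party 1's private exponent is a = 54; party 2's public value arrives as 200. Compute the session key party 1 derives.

232

Shared key K = 200^54 mod 487.
200^1 ≡ 200 (mod 487)
200^2 = (200^1)^2 ≡ 200^2 = 40000 ≡ 66 (mod 487)
200^4 = (200^2)^2 ≡ 66^2 = 4356 ≡ 460 (mod 487)
200^8 = (200^4)^2 ≡ 460^2 = 211600 ≡ 242 (mod 487)
200^16 = (200^8)^2 ≡ 242^2 = 58564 ≡ 124 (mod 487)
200^32 = (200^16)^2 ≡ 124^2 = 15376 ≡ 279 (mod 487)
200^54 = 200^32 · 200^16 · 200^4 · 200^2 ≡ 279 · 124 · 460 · 66 ≡ 232 (mod 487).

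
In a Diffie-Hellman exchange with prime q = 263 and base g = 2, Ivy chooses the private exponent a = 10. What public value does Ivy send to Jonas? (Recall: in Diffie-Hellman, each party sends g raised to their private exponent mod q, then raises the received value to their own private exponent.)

235

Public value = 2^{10} \pmod{263}.
2^1 ≡ 2 (mod 263)
2^2 = (2^1)^2 ≡ 2^2 = 4 ≡ 4 (mod 263)
2^4 = (2^2)^2 ≡ 4^2 = 16 ≡ 16 (mod 263)
2^8 = (2^4)^2 ≡ 16^2 = 256 ≡ 256 (mod 263)
2^10 = 2^8 · 2^2 ≡ 256 · 4 ≡ 235 (mod 263).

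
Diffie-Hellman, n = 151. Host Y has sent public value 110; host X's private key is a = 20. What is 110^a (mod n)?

64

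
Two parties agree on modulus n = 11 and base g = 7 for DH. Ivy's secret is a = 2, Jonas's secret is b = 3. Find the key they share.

4

Jonas sends B = g^b mod n = 7^3 mod 11.
7^1 ≡ 7 (mod 11)
7^2 = (7^1)^2 ≡ 7^2 = 49 ≡ 5 (mod 11)
7^3 = 7^2 · 7^1 ≡ 5 · 7 ≡ 2 (mod 11).
So B = 2. Ivy then computes K = B^a mod n = 2^2 mod 11.
2^1 ≡ 2 (mod 11)
2^2 = (2^1)^2 ≡ 2^2 = 4 ≡ 4 (mod 11)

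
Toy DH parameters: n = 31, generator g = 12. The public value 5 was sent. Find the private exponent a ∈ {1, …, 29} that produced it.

20

Try successive powers of 12 modulo 31:
12^1 ≡ 12
12^2 ≡ 20
12^3 ≡ 23
12^4 ≡ 28
12^5 ≡ 26
12^6 ≡ 2
12^7 ≡ 24
12^8 ≡ 9
12^9 ≡ 15
12^10 ≡ 25
12^11 ≡ 21
12^12 ≡ 4
12^13 ≡ 17
12^14 ≡ 18
12^15 ≡ 30
12^16 ≡ 19
12^17 ≡ 11
12^18 ≡ 8
12^19 ≡ 3
12^20 ≡ 5
Found: a = 20.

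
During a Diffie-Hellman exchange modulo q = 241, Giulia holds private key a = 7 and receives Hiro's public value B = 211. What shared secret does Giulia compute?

8

Shared key K = 211^7 mod 241.
211^1 ≡ 211 (mod 241)
211^2 = (211^1)^2 ≡ 211^2 = 44521 ≡ 177 (mod 241)
211^4 = (211^2)^2 ≡ 177^2 = 31329 ≡ 240 (mod 241)
211^7 = 211^4 · 211^2 · 211^1 ≡ 240 · 177 · 211 ≡ 8 (mod 241).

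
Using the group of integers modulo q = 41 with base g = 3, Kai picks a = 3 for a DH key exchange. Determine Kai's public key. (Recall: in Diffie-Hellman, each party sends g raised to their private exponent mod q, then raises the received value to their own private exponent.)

Public value = 3^3 mod 41.
3^1 ≡ 3 (mod 41)
3^2 = (3^1)^2 ≡ 3^2 = 9 ≡ 9 (mod 41)
3^3 = 3^2 · 3^1 ≡ 9 · 3 ≡ 27 (mod 41).

27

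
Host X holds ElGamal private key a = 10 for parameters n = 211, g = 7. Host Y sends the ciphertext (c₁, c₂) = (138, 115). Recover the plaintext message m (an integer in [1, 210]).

Shared mask s = c₁^a mod n = 138^10 mod 211.
138^1 ≡ 138 (mod 211)
138^2 = (138^1)^2 ≡ 138^2 = 19044 ≡ 54 (mod 211)
138^4 = (138^2)^2 ≡ 54^2 = 2916 ≡ 173 (mod 211)
138^8 = (138^4)^2 ≡ 173^2 = 29929 ≡ 178 (mod 211)
138^10 = 138^8 · 138^2 ≡ 178 · 54 ≡ 117 (mod 211).
So s = 117; s⁻¹ ≡ 101 (mod 211).
m = c₂ · s⁻¹ mod 211 = 115 · 101 mod 211 = 10.

10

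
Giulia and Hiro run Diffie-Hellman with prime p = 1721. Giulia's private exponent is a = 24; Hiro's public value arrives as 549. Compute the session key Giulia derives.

Shared key K = 549^24 mod 1721.
549^1 ≡ 549 (mod 1721)
549^2 = (549^1)^2 ≡ 549^2 = 301401 ≡ 226 (mod 1721)
549^4 = (549^2)^2 ≡ 226^2 = 51076 ≡ 1167 (mod 1721)
549^8 = (549^4)^2 ≡ 1167^2 = 1361889 ≡ 578 (mod 1721)
549^16 = (549^8)^2 ≡ 578^2 = 334084 ≡ 210 (mod 1721)
549^24 = 549^16 · 549^8 ≡ 210 · 578 ≡ 910 (mod 1721).

910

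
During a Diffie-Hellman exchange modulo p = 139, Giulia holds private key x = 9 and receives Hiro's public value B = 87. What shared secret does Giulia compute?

Shared key K = 87^9 mod 139.
87^1 ≡ 87 (mod 139)
87^2 = (87^1)^2 ≡ 87^2 = 7569 ≡ 63 (mod 139)
87^4 = (87^2)^2 ≡ 63^2 = 3969 ≡ 77 (mod 139)
87^8 = (87^4)^2 ≡ 77^2 = 5929 ≡ 91 (mod 139)
87^9 = 87^8 · 87^1 ≡ 91 · 87 ≡ 133 (mod 139).

133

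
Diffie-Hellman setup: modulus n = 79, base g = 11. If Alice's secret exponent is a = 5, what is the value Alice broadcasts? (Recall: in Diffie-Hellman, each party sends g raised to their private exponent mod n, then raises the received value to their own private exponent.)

49

Public value = 11^5 mod 79.
11^1 ≡ 11 (mod 79)
11^2 = (11^1)^2 ≡ 11^2 = 121 ≡ 42 (mod 79)
11^4 = (11^2)^2 ≡ 42^2 = 1764 ≡ 26 (mod 79)
11^5 = 11^4 · 11^1 ≡ 26 · 11 ≡ 49 (mod 79).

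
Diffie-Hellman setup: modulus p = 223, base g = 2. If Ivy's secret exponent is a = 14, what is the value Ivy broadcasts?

105

Public value = 2^14 mod 223.
2^1 ≡ 2 (mod 223)
2^2 = (2^1)^2 ≡ 2^2 = 4 ≡ 4 (mod 223)
2^4 = (2^2)^2 ≡ 4^2 = 16 ≡ 16 (mod 223)
2^8 = (2^4)^2 ≡ 16^2 = 256 ≡ 33 (mod 223)
2^14 = 2^8 · 2^4 · 2^2 ≡ 33 · 16 · 4 ≡ 105 (mod 223).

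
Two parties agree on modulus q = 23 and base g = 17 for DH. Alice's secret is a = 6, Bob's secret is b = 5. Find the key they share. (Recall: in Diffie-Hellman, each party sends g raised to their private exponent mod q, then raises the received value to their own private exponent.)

18

Alice sends A = g^a mod q = 17^6 mod 23.
17^1 ≡ 17 (mod 23)
17^2 = (17^1)^2 ≡ 17^2 = 289 ≡ 13 (mod 23)
17^4 = (17^2)^2 ≡ 13^2 = 169 ≡ 8 (mod 23)
17^6 = 17^4 · 17^2 ≡ 8 · 13 ≡ 12 (mod 23).
So A = 12. Bob then computes K = A^b mod q = 12^5 mod 23.
12^1 ≡ 12 (mod 23)
12^2 = (12^1)^2 ≡ 12^2 = 144 ≡ 6 (mod 23)
12^4 = (12^2)^2 ≡ 6^2 = 36 ≡ 13 (mod 23)
12^5 = 12^4 · 12^1 ≡ 13 · 12 ≡ 18 (mod 23).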